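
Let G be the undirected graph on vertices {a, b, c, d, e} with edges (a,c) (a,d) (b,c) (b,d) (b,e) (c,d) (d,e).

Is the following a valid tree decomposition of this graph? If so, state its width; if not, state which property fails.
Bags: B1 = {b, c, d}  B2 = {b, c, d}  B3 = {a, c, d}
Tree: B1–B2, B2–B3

A tree decomposition must satisfy three properties: every vertex lies in some bag; for every edge, both endpoints lie together in some bag; and for every vertex, the bags containing it form a connected subtree. Here vertex e appears in no bag, so the decomposition is invalid.

No — vertex e appears in no bag.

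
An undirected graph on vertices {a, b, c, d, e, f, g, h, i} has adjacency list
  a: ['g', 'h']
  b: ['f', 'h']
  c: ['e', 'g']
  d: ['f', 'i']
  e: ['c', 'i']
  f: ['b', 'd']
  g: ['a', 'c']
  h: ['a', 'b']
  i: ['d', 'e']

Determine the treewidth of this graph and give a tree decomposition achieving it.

Treewidth 2.
Bags: B1 = {c, e, g}  B2 = {e, g, i}  B3 = {d, g, i}  B4 = {d, f, g}  B5 = {b, f, g}  B6 = {b, g, h}  B7 = {a, g, h}
Tree: B1–B2, B2–B3, B3–B4, B4–B5, B5–B6, B6–B7

Every bag has size at most 3, so the width is 3 − 1 = 2 and tw(G) ≤ 2. The edges g–c–e–i–d–f–b–h–a–g form a cycle, so G is not a tree and its treewidth is at least 2. Hence tw(G) = 2 exactly.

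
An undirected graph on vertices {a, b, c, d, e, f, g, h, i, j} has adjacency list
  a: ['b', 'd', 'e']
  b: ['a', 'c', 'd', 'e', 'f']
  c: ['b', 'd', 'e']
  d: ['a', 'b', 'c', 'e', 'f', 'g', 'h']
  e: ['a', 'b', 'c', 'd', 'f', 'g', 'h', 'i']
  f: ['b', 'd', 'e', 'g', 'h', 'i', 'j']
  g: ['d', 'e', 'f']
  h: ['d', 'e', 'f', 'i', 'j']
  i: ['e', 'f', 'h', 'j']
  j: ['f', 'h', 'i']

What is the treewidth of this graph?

A width-3 tree decomposition is:
Bags: B1 = {d, e, f, h}  B2 = {b, d, e, f}  B3 = {d, e, f, g}  B4 = {b, c, d, e}  B5 = {a, b, d, e}  B6 = {e, f, h, i}  B7 = {f, h, i, j}
Tree: B1–B2, B2–B3, B2–B4, B2–B5, B1–B6, B6–B7
Each bag holds 4 vertices, so the decomposition has width 3, which upper-bounds the treewidth. Conversely, {f, h, i, j} is a clique of size 4, and the vertices of any clique must share a bag in every tree decomposition; so some bag has ≥ 4 vertices and tw(G) ≥ 3. Hence tw(G) = 3 exactly.

3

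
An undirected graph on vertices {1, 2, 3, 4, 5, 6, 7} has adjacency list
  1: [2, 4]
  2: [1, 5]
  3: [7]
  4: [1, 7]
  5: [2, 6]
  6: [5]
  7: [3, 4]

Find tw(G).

1

A width-1 tree decomposition is:
Bags: B1 = {5, 6}  B2 = {2, 5}  B3 = {1, 2}  B4 = {1, 4}  B5 = {4, 7}  B6 = {3, 7}
Tree: B1–B2, B2–B3, B3–B4, B4–B5, B5–B6
The largest bag has 2 vertices, giving width 1; this decomposition certifies tw(G) ≤ 1. Since G has at least one edge (e.g. 6–5), it is not an edgeless graph, so tw(G) ≥ 1. Therefore the treewidth is 1.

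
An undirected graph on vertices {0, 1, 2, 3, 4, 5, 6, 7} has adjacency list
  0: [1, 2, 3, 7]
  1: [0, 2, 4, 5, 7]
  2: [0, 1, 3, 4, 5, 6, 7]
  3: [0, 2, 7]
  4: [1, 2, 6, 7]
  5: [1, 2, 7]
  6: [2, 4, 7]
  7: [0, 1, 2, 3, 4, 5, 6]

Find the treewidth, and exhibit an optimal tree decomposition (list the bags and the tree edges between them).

Each bag holds 4 vertices, so the decomposition has width 3, which upper-bounds the treewidth. Conversely, {0, 1, 2, 7} is a clique of size 4, and the vertices of any clique must share a bag in every tree decomposition; so some bag has ≥ 4 vertices and tw(G) ≥ 3. Therefore the treewidth is 3.

Treewidth 3.
One such decomposition:
Bags: B1 = {0, 1, 2, 7}  B2 = {1, 2, 4, 7}  B3 = {1, 2, 5, 7}  B4 = {0, 2, 3, 7}  B5 = {2, 4, 6, 7}
Tree: B1–B2, B2–B3, B1–B4, B2–B5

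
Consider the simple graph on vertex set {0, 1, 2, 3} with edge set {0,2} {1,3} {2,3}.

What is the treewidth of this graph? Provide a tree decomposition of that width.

Every bag has size at most 2, so the width is 2 − 1 = 1 and tw(G) ≤ 1. G has an edge, so its treewidth is at least 1. Therefore the treewidth is 1.

Treewidth 1.
One optimal decomposition is:
Bags: B1 = {0, 2}  B2 = {2, 3}  B3 = {1, 3}
Tree: B1–B2, B2–B3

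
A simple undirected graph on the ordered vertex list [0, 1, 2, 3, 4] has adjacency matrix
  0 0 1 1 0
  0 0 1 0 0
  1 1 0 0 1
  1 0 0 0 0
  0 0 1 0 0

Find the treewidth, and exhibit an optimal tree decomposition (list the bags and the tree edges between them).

Treewidth 1.
Bags: B1 = {2, 4}  B2 = {0, 2}  B3 = {0, 3}  B4 = {1, 2}
Tree: B1–B2, B2–B3, B1–B4

Every bag has size at most 2, so the width is 2 − 1 = 1 and tw(G) ≤ 1. G has an edge, so its treewidth is at least 1. Hence tw(G) = 1 exactly.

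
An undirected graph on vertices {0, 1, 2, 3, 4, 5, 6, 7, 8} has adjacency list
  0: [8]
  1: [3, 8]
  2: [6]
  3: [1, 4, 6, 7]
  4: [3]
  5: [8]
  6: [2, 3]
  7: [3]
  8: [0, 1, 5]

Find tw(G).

A width-1 tree decomposition is:
Bags: B1 = {3, 7}  B2 = {1, 3}  B3 = {3, 4}  B4 = {3, 6}  B5 = {1, 8}  B6 = {5, 8}  B7 = {2, 6}  B8 = {0, 8}
Tree: B1–B2, B1–B3, B3–B4, B2–B5, B5–B6, B4–B7, B6–B8
The largest bag has 2 vertices, giving width 1; this decomposition certifies tw(G) ≤ 1. Since G has at least one edge (e.g. 7–3), it is not an edgeless graph, so tw(G) ≥ 1. Hence tw(G) = 1 exactly.

1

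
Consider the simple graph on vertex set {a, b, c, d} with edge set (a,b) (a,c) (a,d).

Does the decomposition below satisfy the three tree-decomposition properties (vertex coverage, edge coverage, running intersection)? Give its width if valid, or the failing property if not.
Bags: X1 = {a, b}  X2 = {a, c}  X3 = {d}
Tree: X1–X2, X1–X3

No — edge (a,d) lies in no bag.

A tree decomposition must satisfy three properties: every vertex lies in some bag; for every edge, both endpoints lie together in some bag; and for every vertex, the bags containing it form a connected subtree. Here edge (a,d) lies in no bag, so the decomposition is invalid.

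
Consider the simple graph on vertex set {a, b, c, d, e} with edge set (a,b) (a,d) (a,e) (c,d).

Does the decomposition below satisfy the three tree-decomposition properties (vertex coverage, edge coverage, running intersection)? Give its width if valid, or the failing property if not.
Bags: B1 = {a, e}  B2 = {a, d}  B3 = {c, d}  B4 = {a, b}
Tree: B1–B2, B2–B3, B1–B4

Yes; width 1.

Every vertex of G appears in some bag (union = {a, b, c, d, e}); every edge is covered by a bag; and for each vertex v the set of bags containing v is connected in the bag tree. The decomposition is therefore valid. The largest bag has 2 vertices, so the width is 1.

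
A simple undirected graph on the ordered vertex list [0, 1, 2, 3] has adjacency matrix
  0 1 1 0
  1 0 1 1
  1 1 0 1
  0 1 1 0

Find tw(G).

A width-2 tree decomposition is:
Bags: B1 = {0, 1, 2}  B2 = {1, 2, 3}
Tree: B1–B2
Every bag has size at most 3, so the width is 3 − 1 = 2 and tw(G) ≤ 2. On the other hand G contains the 3-clique {0, 1, 2}. A clique must lie in a single bag of any decomposition, so no decomposition can have width below 2. The upper and lower bounds meet at 2, so that is the treewidth.

2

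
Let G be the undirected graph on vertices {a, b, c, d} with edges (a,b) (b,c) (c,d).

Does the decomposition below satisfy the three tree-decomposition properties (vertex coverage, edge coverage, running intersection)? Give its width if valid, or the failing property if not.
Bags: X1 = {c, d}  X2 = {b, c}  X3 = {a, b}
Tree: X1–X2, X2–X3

Yes; width 1.

Checking the three conditions: (i) the bags cover all of {a, b, c, d}; (ii) for each edge, some bag contains both endpoints; (iii) the bags containing any fixed vertex form a subtree. All hold, so the decomposition is valid with width 2 − 1 = 1.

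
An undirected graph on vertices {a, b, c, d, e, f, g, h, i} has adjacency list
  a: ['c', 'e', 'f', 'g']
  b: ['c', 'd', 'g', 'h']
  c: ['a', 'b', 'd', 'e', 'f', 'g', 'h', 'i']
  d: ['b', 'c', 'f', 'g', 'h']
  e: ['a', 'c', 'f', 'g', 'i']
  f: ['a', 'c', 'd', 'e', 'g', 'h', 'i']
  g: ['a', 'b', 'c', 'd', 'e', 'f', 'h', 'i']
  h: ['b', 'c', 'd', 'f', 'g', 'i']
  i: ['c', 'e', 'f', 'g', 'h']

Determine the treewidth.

A width-4 tree decomposition is:
Bags: B1 = {c, f, g, h, i}  B2 = {c, d, f, g, h}  B3 = {c, e, f, g, i}  B4 = {b, c, d, g, h}  B5 = {a, c, e, f, g}
Tree: B1–B2, B1–B3, B2–B4, B3–B5
Every bag has size at most 5, so the width is 5 − 1 = 4 and tw(G) ≤ 4. Conversely, {a, c, e, f, g} is a clique of size 5, and the vertices of any clique must share a bag in every tree decomposition; so some bag has ≥ 5 vertices and tw(G) ≥ 4. Hence tw(G) = 4 exactly.

4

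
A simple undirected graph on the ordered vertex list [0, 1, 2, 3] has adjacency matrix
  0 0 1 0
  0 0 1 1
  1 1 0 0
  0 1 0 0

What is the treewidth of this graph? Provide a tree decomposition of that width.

Treewidth 1.
One such decomposition:
Bags: B1 = {1, 3}  B2 = {1, 2}  B3 = {0, 2}
Tree: B1–B2, B2–B3

Every bag has size at most 2, so the width is 2 − 1 = 1 and tw(G) ≤ 1. Since G has at least one edge (e.g. 3–1), it is not an edgeless graph, so tw(G) ≥ 1. Hence tw(G) = 1 exactly.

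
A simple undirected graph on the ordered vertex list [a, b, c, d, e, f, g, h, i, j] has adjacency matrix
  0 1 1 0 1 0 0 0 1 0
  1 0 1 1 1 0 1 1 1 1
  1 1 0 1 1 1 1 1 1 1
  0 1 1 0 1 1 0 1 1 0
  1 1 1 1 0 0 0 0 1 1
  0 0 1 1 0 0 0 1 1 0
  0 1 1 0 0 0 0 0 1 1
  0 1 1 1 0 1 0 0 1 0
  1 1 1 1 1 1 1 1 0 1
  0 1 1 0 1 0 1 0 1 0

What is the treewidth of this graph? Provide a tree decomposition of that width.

Treewidth 4.
One optimal decomposition is:
Bags: B1 = {a, b, c, e, i}  B2 = {b, c, e, i, j}  B3 = {b, c, d, e, i}  B4 = {b, c, d, h, i}  B5 = {b, c, g, i, j}  B6 = {c, d, f, h, i}
Tree: B1–B2, B2–B3, B3–B4, B2–B5, B4–B6

The largest bag has 5 vertices, giving width 4; this decomposition certifies tw(G) ≤ 4. On the other hand G contains the 5-clique {c, d, f, h, i}. A clique must lie in a single bag of any decomposition, so no decomposition can have width below 4. Combining the bounds, tw(G) = 4.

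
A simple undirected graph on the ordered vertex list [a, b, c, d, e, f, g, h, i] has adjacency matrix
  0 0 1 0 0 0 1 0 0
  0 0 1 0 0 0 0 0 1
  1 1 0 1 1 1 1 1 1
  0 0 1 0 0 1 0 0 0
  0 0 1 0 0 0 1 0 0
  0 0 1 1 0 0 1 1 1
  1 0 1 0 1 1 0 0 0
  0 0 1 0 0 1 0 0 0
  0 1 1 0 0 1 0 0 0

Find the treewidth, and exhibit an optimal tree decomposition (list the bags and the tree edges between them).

Every bag has size at most 3, so the width is 3 − 1 = 2 and tw(G) ≤ 2. For the lower bound, the 3 vertices {a, c, g} are pairwise adjacent, and any tree decomposition puts a clique entirely inside one bag — forcing width ≥ 2. Hence tw(G) = 2 exactly.

Treewidth 2.
One optimal decomposition is:
Bags: B1 = {c, e, g}  B2 = {c, f, g}  B3 = {c, f, h}  B4 = {c, f, i}  B5 = {c, d, f}  B6 = {b, c, i}  B7 = {a, c, g}
Tree: B1–B2, B2–B3, B2–B4, B4–B5, B4–B6, B1–B7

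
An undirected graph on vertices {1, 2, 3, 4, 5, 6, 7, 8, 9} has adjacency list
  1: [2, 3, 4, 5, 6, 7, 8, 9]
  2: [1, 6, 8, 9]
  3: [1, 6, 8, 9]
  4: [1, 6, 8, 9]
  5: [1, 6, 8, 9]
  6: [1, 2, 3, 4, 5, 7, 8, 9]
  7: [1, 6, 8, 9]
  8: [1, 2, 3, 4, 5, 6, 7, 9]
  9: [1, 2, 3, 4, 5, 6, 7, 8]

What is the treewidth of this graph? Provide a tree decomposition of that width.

Each bag holds 5 vertices, so the decomposition has width 4, which upper-bounds the treewidth. For the lower bound, the 5 vertices {1, 2, 6, 8, 9} are pairwise adjacent, and any tree decomposition puts a clique entirely inside one bag — forcing width ≥ 4. The upper and lower bounds meet at 4, so that is the treewidth.

Treewidth 4.
Bags: B1 = {1, 5, 6, 8, 9}  B2 = {1, 3, 6, 8, 9}  B3 = {1, 2, 6, 8, 9}  B4 = {1, 6, 7, 8, 9}  B5 = {1, 4, 6, 8, 9}
Tree: B1–B2, B1–B3, B2–B4, B4–B5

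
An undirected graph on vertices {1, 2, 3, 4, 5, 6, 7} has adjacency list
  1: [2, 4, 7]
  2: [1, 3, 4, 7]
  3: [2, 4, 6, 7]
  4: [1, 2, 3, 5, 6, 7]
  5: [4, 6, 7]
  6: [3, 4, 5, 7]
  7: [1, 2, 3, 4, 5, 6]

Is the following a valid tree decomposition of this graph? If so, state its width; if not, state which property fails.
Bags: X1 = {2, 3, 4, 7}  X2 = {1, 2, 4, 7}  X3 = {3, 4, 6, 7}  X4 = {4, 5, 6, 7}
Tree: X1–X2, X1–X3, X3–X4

Yes; width 3.

Every vertex of G appears in some bag (union = {1, 2, 3, 4, 5, 6, 7}); every edge is covered by a bag; and for each vertex v the set of bags containing v is connected in the bag tree. The decomposition is therefore valid. The largest bag has 4 vertices, so the width is 3.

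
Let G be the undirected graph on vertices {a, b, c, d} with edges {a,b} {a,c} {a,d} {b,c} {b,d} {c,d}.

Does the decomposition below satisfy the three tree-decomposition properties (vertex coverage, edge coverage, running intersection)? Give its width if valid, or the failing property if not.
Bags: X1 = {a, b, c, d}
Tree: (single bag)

Checking the three conditions: (i) the bags cover all of {a, b, c, d}; (ii) for each edge, some bag contains both endpoints; (iii) the bags containing any fixed vertex form a subtree. All hold, so the decomposition is valid with width 4 − 1 = 3.

Yes; width 3.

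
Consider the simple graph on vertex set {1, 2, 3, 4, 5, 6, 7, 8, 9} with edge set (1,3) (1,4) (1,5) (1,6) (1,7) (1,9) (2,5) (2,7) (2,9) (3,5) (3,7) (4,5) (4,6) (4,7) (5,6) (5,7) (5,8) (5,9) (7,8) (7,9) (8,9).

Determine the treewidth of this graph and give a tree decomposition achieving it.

The largest bag has 4 vertices, giving width 3; this decomposition certifies tw(G) ≤ 3. On the other hand G contains the 4-clique {1, 4, 5, 6}. A clique must lie in a single bag of any decomposition, so no decomposition can have width below 3. Hence tw(G) = 3 exactly.

Treewidth 3.
One such decomposition:
Bags: B1 = {2, 5, 7, 9}  B2 = {1, 5, 7, 9}  B3 = {5, 7, 8, 9}  B4 = {1, 3, 5, 7}  B5 = {1, 4, 5, 7}  B6 = {1, 4, 5, 6}
Tree: B1–B2, B2–B3, B2–B4, B4–B5, B5–B6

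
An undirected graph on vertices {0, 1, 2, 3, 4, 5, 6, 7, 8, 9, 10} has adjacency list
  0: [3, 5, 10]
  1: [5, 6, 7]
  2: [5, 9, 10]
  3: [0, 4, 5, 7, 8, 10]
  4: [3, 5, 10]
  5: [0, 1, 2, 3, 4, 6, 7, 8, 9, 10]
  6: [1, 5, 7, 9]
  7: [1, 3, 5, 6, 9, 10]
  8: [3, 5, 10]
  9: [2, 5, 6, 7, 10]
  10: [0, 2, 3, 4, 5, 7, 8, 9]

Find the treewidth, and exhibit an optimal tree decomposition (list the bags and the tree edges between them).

Treewidth 3.
Bags: B1 = {5, 7, 9, 10}  B2 = {3, 5, 7, 10}  B3 = {3, 5, 8, 10}  B4 = {5, 6, 7, 9}  B5 = {3, 4, 5, 10}  B6 = {2, 5, 9, 10}  B7 = {0, 3, 5, 10}  B8 = {1, 5, 6, 7}
Tree: B1–B2, B2–B3, B1–B4, B2–B5, B1–B6, B3–B7, B4–B8

The largest bag has 4 vertices, giving width 3; this decomposition certifies tw(G) ≤ 3. On the other hand G contains the 4-clique {1, 5, 6, 7}. A clique must lie in a single bag of any decomposition, so no decomposition can have width below 3. The upper and lower bounds meet at 3, so that is the treewidth.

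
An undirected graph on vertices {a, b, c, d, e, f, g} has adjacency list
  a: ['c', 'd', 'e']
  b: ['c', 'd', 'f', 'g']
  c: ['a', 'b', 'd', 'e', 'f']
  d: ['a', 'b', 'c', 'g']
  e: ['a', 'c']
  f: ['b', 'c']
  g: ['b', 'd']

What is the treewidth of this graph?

2

A width-2 tree decomposition is:
Bags: B1 = {a, c, e}  B2 = {a, c, d}  B3 = {b, c, d}  B4 = {b, d, g}  B5 = {b, c, f}
Tree: B1–B2, B2–B3, B3–B4, B3–B5
Each bag holds 3 vertices, so the decomposition has width 2, which upper-bounds the treewidth. For the lower bound, the 3 vertices {b, d, g} are pairwise adjacent, and any tree decomposition puts a clique entirely inside one bag — forcing width ≥ 2. The upper and lower bounds meet at 2, so that is the treewidth.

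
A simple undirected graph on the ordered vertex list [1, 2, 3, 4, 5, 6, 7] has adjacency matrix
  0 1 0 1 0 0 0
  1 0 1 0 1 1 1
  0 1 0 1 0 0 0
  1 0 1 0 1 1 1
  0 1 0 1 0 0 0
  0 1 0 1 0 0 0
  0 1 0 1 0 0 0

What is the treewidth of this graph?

A width-2 tree decomposition is:
Bags: B1 = {2, 4, 5}  B2 = {2, 4, 7}  B3 = {1, 2, 4}  B4 = {2, 3, 4}  B5 = {2, 4, 6}
Tree: B1–B2, B2–B3, B3–B4, B4–B5
Every bag has size at most 3, so the width is 3 − 1 = 2 and tw(G) ≤ 2. Since 2–5–4–7–2 is a cycle in G, G is not acyclic. Forests are exactly the graphs of treewidth ≤ 1, so tw(G) ≥ 2. Hence tw(G) = 2 exactly.

2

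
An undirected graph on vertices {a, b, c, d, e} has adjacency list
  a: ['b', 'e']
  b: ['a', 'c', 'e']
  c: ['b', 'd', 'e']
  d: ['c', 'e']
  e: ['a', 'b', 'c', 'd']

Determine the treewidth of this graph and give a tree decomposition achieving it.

Each bag holds 3 vertices, so the decomposition has width 2, which upper-bounds the treewidth. On the other hand G contains the 3-clique {c, d, e}. A clique must lie in a single bag of any decomposition, so no decomposition can have width below 2. Hence tw(G) = 2 exactly.

Treewidth 2.
One such decomposition:
Bags: B1 = {b, c, e}  B2 = {c, d, e}  B3 = {a, b, e}
Tree: B1–B2, B1–B3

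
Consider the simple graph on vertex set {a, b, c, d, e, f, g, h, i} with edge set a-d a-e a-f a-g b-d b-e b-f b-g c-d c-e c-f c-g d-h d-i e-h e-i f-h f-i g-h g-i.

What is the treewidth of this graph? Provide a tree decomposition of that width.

Every bag has size at most 5, so the width is 5 − 1 = 4 and tw(G) ≤ 4. For the lower bound: the 5 vertex sets {f,i}, {c,e}, {a,g}, {d}, {b} are disjoint, each induces a connected subgraph, and every pair is joined by at least one edge of G. Contracting each set to a single vertex therefore yields K_{5} as a minor, and since treewidth is minor-monotone, tw(G) ≥ tw(K_{5}) = 4. Hence tw(G) = 4 exactly.

Treewidth 4.
Bags: B1 = {d, e, f, g, i}  B2 = {c, d, e, f, g}  B3 = {a, d, e, f, g}  B4 = {b, d, e, f, g}  B5 = {d, e, f, g, h}
Tree: B1–B2, B2–B3, B3–B4, B4–B5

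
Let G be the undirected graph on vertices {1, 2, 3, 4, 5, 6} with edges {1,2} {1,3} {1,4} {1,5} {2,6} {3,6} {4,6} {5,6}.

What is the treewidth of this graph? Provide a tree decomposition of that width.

Treewidth 2.
One such decomposition:
Bags: B1 = {1, 4, 6}  B2 = {1, 5, 6}  B3 = {1, 3, 6}  B4 = {1, 2, 6}
Tree: B1–B2, B2–B3, B3–B4

Every bag has size at most 3, so the width is 3 − 1 = 2 and tw(G) ≤ 2. Since 4–6–5–1–4 is a cycle in G, G is not acyclic. Forests are exactly the graphs of treewidth ≤ 1, so tw(G) ≥ 2. Combining the bounds, tw(G) = 2.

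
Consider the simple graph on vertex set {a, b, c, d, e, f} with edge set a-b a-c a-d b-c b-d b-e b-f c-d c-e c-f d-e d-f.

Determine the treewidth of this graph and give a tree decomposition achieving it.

Treewidth 3.
One such decomposition:
Bags: B1 = {b, c, d, f}  B2 = {b, c, d, e}  B3 = {a, b, c, d}
Tree: B1–B2, B2–B3

Every bag has size at most 4, so the width is 4 − 1 = 3 and tw(G) ≤ 3. For the lower bound, the 4 vertices {b, c, d, e} are pairwise adjacent, and any tree decomposition puts a clique entirely inside one bag — forcing width ≥ 3. Therefore the treewidth is 3.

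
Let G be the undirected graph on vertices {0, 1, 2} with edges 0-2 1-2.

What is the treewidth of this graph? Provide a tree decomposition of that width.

Treewidth 1.
One such decomposition:
Bags: B1 = {0, 2}  B2 = {1, 2}
Tree: B1–B2

The largest bag has 2 vertices, giving width 1; this decomposition certifies tw(G) ≤ 1. Since G has at least one edge (e.g. 2–0), it is not an edgeless graph, so tw(G) ≥ 1. Therefore the treewidth is 1.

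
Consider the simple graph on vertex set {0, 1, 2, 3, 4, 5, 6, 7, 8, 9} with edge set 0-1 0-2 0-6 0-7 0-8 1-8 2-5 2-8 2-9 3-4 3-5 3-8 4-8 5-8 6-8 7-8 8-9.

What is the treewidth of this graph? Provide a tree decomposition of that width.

Treewidth 2.
One such decomposition:
Bags: B1 = {0, 2, 8}  B2 = {2, 5, 8}  B3 = {2, 8, 9}  B4 = {3, 5, 8}  B5 = {0, 7, 8}  B6 = {0, 6, 8}  B7 = {0, 1, 8}  B8 = {3, 4, 8}
Tree: B1–B2, B1–B3, B2–B4, B1–B5, B5–B6, B1–B7, B4–B8

The largest bag has 3 vertices, giving width 2; this decomposition certifies tw(G) ≤ 2. Conversely, {0, 1, 8} is a clique of size 3, and the vertices of any clique must share a bag in every tree decomposition; so some bag has ≥ 3 vertices and tw(G) ≥ 2. Therefore the treewidth is 2.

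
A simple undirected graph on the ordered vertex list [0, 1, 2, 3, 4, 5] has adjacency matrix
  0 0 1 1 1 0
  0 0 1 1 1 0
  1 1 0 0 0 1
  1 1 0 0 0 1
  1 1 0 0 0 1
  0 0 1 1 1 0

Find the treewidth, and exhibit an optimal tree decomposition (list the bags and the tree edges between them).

Treewidth 3.
Bags: B1 = {2, 3, 4, 5}  B2 = {1, 2, 3, 4}  B3 = {0, 2, 3, 4}
Tree: B1–B2, B2–B3

Every bag has size at most 4, so the width is 4 − 1 = 3 and tw(G) ≤ 3. For the lower bound: the 4 vertex sets {2,5}, {1,3}, {4}, {0} are disjoint, each induces a connected subgraph, and every pair is joined by at least one edge of G. Contracting each set to a single vertex therefore yields K_{4} as a minor, and since treewidth is minor-monotone, tw(G) ≥ tw(K_{4}) = 3. The upper and lower bounds meet at 3, so that is the treewidth.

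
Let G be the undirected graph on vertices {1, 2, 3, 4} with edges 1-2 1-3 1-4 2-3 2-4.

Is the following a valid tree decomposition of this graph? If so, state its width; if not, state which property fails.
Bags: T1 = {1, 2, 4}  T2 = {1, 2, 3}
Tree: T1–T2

Every vertex of G appears in some bag (union = {1, 2, 3, 4}); every edge is covered by a bag; and for each vertex v the set of bags containing v is connected in the bag tree. The decomposition is therefore valid. The largest bag has 3 vertices, so the width is 2.

Yes; width 2.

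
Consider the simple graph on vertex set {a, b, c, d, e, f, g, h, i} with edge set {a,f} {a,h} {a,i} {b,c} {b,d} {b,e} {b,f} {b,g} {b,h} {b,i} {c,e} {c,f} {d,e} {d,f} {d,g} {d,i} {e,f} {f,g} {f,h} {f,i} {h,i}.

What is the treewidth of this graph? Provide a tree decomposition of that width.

Treewidth 3.
Bags: B1 = {b, d, f, i}  B2 = {b, d, f, g}  B3 = {b, f, h, i}  B4 = {a, f, h, i}  B5 = {b, d, e, f}  B6 = {b, c, e, f}
Tree: B1–B2, B1–B3, B3–B4, B1–B5, B5–B6

Every bag has size at most 4, so the width is 4 − 1 = 3 and tw(G) ≤ 3. For the lower bound, the 4 vertices {a, f, h, i} are pairwise adjacent, and any tree decomposition puts a clique entirely inside one bag — forcing width ≥ 3. The upper and lower bounds meet at 3, so that is the treewidth.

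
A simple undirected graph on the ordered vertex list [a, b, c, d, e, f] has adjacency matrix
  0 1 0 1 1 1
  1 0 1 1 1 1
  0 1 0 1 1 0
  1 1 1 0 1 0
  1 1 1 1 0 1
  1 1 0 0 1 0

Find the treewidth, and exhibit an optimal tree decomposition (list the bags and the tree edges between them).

Each bag holds 4 vertices, so the decomposition has width 3, which upper-bounds the treewidth. On the other hand G contains the 4-clique {b, c, d, e}. A clique must lie in a single bag of any decomposition, so no decomposition can have width below 3. The upper and lower bounds meet at 3, so that is the treewidth.

Treewidth 3.
Bags: B1 = {b, c, d, e}  B2 = {a, b, d, e}  B3 = {a, b, e, f}
Tree: B1–B2, B2–B3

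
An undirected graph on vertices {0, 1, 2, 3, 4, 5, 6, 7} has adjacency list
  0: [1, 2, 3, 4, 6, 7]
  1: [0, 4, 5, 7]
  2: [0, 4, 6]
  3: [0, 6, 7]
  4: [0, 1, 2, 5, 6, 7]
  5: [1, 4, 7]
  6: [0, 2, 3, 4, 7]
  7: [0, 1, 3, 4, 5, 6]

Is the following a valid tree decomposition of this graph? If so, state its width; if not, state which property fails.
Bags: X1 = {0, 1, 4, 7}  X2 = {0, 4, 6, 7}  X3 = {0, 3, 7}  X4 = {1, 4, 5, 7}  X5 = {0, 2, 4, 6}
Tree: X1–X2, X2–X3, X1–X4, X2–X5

A tree decomposition must satisfy three properties: every vertex lies in some bag; for every edge, both endpoints lie together in some bag; and for every vertex, the bags containing it form a connected subtree. Here edge (6,3) lies in no bag, so the decomposition is invalid.

No — edge (6,3) lies in no bag.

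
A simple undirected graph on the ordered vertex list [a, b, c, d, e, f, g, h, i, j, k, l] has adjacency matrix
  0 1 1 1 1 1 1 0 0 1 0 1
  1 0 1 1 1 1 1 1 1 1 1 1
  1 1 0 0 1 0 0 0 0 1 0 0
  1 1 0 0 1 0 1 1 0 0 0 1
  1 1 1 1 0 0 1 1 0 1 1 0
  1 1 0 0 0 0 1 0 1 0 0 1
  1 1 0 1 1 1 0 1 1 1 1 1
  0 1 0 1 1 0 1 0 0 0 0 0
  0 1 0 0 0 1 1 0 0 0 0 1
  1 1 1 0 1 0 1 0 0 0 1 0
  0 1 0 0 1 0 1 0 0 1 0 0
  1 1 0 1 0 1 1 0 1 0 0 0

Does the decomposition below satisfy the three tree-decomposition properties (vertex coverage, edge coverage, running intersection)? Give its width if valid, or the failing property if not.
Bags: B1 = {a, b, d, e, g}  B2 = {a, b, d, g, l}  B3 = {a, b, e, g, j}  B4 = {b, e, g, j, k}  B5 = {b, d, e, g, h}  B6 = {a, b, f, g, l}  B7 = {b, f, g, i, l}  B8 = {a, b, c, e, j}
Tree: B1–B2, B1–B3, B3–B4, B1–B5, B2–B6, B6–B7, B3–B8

Vertex coverage: the bags together contain {a, b, c, d, e, f, g, h, i, j, k, l}, the full vertex set. Edge coverage: each edge of G has both endpoints in at least one bag. Running intersection: for every vertex, the bags containing it form a connected subtree. All three properties hold, so this is a valid tree decomposition of width max|bag| − 1 = 4, and hence tw(G) ≤ 4.

Yes; width 4.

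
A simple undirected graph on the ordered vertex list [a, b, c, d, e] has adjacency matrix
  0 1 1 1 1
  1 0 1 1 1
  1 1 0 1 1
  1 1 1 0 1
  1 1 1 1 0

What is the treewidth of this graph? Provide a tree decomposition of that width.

With just one bag of size 5, the width is 5 − 1 = 4, so tw(G) ≤ 4. For the lower bound, the 5 vertices {a, b, c, d, e} are pairwise adjacent, and any tree decomposition puts a clique entirely inside one bag — forcing width ≥ 4. Hence tw(G) = 4 exactly.

Treewidth 4.
One optimal decomposition is:
Bags: B1 = {a, b, c, d, e}
Tree: (single bag)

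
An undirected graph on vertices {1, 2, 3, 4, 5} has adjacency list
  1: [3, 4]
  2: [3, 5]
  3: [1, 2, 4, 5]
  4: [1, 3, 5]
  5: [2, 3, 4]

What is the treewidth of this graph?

2

A width-2 tree decomposition is:
Bags: B1 = {3, 4, 5}  B2 = {2, 3, 5}  B3 = {1, 3, 4}
Tree: B1–B2, B1–B3
The largest bag has 3 vertices, giving width 2; this decomposition certifies tw(G) ≤ 2. Conversely, {2, 3, 5} is a clique of size 3, and the vertices of any clique must share a bag in every tree decomposition; so some bag has ≥ 3 vertices and tw(G) ≥ 2. Therefore the treewidth is 2.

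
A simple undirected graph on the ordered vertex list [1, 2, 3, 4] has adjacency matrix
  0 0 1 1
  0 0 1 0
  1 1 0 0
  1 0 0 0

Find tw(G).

1

A width-1 tree decomposition is:
Bags: B1 = {1, 3}  B2 = {1, 4}  B3 = {2, 3}
Tree: B1–B2, B1–B3
Each bag holds 2 vertices, so the decomposition has width 1, which upper-bounds the treewidth. Any graph with an edge has treewidth ≥ 1, and G has the edge 1–3. Therefore the treewidth is 1.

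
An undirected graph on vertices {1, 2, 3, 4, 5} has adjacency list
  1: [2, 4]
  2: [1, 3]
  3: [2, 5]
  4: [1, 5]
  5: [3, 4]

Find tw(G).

A width-2 tree decomposition is:
Bags: B1 = {1, 2, 4}  B2 = {2, 4, 5}  B3 = {2, 3, 5}
Tree: B1–B2, B2–B3
The largest bag has 3 vertices, giving width 2; this decomposition certifies tw(G) ≤ 2. For the lower bound, G contains the cycle 2–1–4–5–3–2, so G is not a forest; only forests have treewidth ≤ 1, hence tw(G) ≥ 2. The upper and lower bounds meet at 2, so that is the treewidth.

2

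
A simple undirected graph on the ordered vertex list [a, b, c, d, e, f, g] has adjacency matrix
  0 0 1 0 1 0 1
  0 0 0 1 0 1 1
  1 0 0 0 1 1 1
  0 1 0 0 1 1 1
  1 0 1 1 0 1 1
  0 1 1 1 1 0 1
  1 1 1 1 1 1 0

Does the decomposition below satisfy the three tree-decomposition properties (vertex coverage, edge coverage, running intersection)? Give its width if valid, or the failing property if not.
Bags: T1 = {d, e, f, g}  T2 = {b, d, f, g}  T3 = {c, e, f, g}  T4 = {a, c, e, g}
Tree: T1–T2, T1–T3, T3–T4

Vertex coverage: the bags together contain {a, b, c, d, e, f, g}, the full vertex set. Edge coverage: each edge of G has both endpoints in at least one bag. Running intersection: for every vertex, the bags containing it form a connected subtree. All three properties hold, so this is a valid tree decomposition of width max|bag| − 1 = 3, and hence tw(G) ≤ 3.

Yes; width 3.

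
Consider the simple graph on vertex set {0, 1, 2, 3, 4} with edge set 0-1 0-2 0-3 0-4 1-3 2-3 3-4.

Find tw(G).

2

A width-2 tree decomposition is:
Bags: B1 = {0, 2, 3}  B2 = {0, 3, 4}  B3 = {0, 1, 3}
Tree: B1–B2, B2–B3
The largest bag has 3 vertices, giving width 2; this decomposition certifies tw(G) ≤ 2. On the other hand G contains the 3-clique {0, 1, 3}. A clique must lie in a single bag of any decomposition, so no decomposition can have width below 2. Combining the bounds, tw(G) = 2.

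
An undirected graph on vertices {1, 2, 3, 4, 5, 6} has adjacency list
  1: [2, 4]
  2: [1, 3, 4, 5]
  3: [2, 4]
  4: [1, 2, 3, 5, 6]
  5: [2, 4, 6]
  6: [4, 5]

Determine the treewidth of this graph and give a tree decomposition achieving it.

The largest bag has 3 vertices, giving width 2; this decomposition certifies tw(G) ≤ 2. For the lower bound, the 3 vertices {1, 2, 4} are pairwise adjacent, and any tree decomposition puts a clique entirely inside one bag — forcing width ≥ 2. Therefore the treewidth is 2.

Treewidth 2.
Bags: B1 = {1, 2, 4}  B2 = {2, 4, 5}  B3 = {4, 5, 6}  B4 = {2, 3, 4}
Tree: B1–B2, B2–B3, B2–B4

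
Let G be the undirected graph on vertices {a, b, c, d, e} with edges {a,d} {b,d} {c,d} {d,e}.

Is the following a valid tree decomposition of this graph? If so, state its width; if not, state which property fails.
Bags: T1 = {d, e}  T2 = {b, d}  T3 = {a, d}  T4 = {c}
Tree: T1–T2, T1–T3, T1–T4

No — edge (d,c) lies in no bag.

A tree decomposition must satisfy three properties: every vertex lies in some bag; for every edge, both endpoints lie together in some bag; and for every vertex, the bags containing it form a connected subtree. Here edge (d,c) lies in no bag, so the decomposition is invalid.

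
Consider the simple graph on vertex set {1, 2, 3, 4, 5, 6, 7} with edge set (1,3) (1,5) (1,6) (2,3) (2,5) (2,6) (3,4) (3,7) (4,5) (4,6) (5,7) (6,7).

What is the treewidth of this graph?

A width-3 tree decomposition is:
Bags: B1 = {3, 5, 6, 7}  B2 = {3, 4, 5, 6}  B3 = {1, 3, 5, 6}  B4 = {2, 3, 5, 6}
Tree: B1–B2, B2–B3, B3–B4
Every bag has size at most 4, so the width is 4 − 1 = 3 and tw(G) ≤ 3. For the lower bound: the 4 vertex sets {6,7}, {4,5}, {3}, {1} are disjoint, each induces a connected subgraph, and every pair is joined by at least one edge of G. Contracting each set to a single vertex therefore yields K_{4} as a minor, and since treewidth is minor-monotone, tw(G) ≥ tw(K_{4}) = 3. The upper and lower bounds meet at 3, so that is the treewidth.

3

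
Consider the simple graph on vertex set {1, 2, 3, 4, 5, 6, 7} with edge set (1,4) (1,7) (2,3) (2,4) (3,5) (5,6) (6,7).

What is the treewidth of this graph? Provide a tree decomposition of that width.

Treewidth 2.
One such decomposition:
Bags: B1 = {5, 6, 7}  B2 = {3, 5, 7}  B3 = {2, 3, 7}  B4 = {2, 4, 7}  B5 = {1, 4, 7}
Tree: B1–B2, B2–B3, B3–B4, B4–B5

Each bag holds 3 vertices, so the decomposition has width 2, which upper-bounds the treewidth. For the lower bound, G contains the cycle 7–6–5–3–2–4–1–7, so G is not a forest; only forests have treewidth ≤ 1, hence tw(G) ≥ 2. Therefore the treewidth is 2.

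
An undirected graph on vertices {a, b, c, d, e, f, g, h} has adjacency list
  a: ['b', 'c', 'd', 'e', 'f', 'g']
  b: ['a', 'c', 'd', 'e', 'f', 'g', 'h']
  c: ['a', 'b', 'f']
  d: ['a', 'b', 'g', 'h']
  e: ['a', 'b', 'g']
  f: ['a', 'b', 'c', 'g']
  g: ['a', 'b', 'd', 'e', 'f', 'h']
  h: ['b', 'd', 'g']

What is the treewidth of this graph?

A width-3 tree decomposition is:
Bags: B1 = {a, b, f, g}  B2 = {a, b, c, f}  B3 = {a, b, d, g}  B4 = {b, d, g, h}  B5 = {a, b, e, g}
Tree: B1–B2, B1–B3, B3–B4, B3–B5
The largest bag has 4 vertices, giving width 3; this decomposition certifies tw(G) ≤ 3. For the lower bound, the 4 vertices {b, d, g, h} are pairwise adjacent, and any tree decomposition puts a clique entirely inside one bag — forcing width ≥ 3. Hence tw(G) = 3 exactly.

3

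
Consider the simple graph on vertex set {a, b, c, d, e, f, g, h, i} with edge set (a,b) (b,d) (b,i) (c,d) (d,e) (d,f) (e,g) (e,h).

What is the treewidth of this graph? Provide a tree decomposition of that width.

Treewidth 1.
One optimal decomposition is:
Bags: B1 = {b, d}  B2 = {d, f}  B3 = {d, e}  B4 = {b, i}  B5 = {e, h}  B6 = {a, b}  B7 = {c, d}  B8 = {e, g}
Tree: B1–B2, B2–B3, B1–B4, B3–B5, B1–B6, B1–B7, B3–B8

Each bag holds 2 vertices, so the decomposition has width 1, which upper-bounds the treewidth. G has an edge, so its treewidth is at least 1. Combining the bounds, tw(G) = 1.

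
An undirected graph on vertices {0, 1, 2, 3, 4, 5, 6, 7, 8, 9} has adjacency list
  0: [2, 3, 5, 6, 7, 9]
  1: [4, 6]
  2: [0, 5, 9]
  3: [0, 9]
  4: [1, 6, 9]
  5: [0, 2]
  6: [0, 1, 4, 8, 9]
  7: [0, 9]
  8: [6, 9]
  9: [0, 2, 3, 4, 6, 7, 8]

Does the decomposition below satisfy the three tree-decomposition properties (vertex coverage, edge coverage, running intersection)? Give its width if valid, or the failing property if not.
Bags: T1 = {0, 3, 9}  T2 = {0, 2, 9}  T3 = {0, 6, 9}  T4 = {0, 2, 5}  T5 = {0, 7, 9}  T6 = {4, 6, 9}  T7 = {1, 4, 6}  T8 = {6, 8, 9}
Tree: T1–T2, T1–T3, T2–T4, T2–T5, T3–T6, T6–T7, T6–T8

Every vertex of G appears in some bag (union = {0, 1, 2, 3, 4, 5, 6, 7, 8, 9}); every edge is covered by a bag; and for each vertex v the set of bags containing v is connected in the bag tree. The decomposition is therefore valid. The largest bag has 3 vertices, so the width is 2.

Yes; width 2.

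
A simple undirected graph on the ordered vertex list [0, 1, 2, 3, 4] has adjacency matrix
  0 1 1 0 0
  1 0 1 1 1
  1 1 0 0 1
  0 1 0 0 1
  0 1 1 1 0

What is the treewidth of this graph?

A width-2 tree decomposition is:
Bags: B1 = {0, 1, 2}  B2 = {1, 2, 4}  B3 = {1, 3, 4}
Tree: B1–B2, B2–B3
Each bag holds 3 vertices, so the decomposition has width 2, which upper-bounds the treewidth. On the other hand G contains the 3-clique {0, 1, 2}. A clique must lie in a single bag of any decomposition, so no decomposition can have width below 2. Therefore the treewidth is 2.

2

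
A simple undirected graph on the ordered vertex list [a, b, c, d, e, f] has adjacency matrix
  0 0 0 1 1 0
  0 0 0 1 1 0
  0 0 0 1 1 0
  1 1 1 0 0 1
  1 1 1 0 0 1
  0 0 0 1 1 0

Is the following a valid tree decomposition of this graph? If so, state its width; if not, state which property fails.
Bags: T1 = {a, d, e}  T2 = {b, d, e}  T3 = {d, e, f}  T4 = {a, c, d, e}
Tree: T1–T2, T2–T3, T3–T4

A tree decomposition must satisfy three properties: every vertex lies in some bag; for every edge, both endpoints lie together in some bag; and for every vertex, the bags containing it form a connected subtree. Here bags containing vertex a are not connected in the tree, so the decomposition is invalid.

No — bags containing vertex a are not connected in the tree.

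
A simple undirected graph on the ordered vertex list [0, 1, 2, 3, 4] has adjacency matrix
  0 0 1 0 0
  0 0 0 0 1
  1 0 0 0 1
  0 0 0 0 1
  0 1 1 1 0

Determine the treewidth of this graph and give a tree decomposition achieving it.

The largest bag has 2 vertices, giving width 1; this decomposition certifies tw(G) ≤ 1. Since G has at least one edge (e.g. 2–4), it is not an edgeless graph, so tw(G) ≥ 1. Combining the bounds, tw(G) = 1.

Treewidth 1.
One such decomposition:
Bags: B1 = {2, 4}  B2 = {1, 4}  B3 = {3, 4}  B4 = {0, 2}
Tree: B1–B2, B1–B3, B1–B4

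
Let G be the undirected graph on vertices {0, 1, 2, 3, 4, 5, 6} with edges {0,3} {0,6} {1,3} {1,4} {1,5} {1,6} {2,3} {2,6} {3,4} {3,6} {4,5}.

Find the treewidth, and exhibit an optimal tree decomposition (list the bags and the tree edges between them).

Treewidth 2.
One optimal decomposition is:
Bags: B1 = {1, 3, 6}  B2 = {0, 3, 6}  B3 = {2, 3, 6}  B4 = {1, 3, 4}  B5 = {1, 4, 5}
Tree: B1–B2, B1–B3, B1–B4, B4–B5

Each bag holds 3 vertices, so the decomposition has width 2, which upper-bounds the treewidth. On the other hand G contains the 3-clique {1, 3, 4}. A clique must lie in a single bag of any decomposition, so no decomposition can have width below 2. Hence tw(G) = 2 exactly.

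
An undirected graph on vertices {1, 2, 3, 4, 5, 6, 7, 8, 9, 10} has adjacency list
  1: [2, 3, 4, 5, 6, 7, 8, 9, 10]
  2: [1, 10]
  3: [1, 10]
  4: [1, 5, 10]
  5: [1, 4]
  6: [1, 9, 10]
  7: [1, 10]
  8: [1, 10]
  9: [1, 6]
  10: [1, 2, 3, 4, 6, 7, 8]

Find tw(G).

A width-2 tree decomposition is:
Bags: B1 = {1, 3, 10}  B2 = {1, 7, 10}  B3 = {1, 4, 10}  B4 = {1, 8, 10}  B5 = {1, 6, 10}  B6 = {1, 2, 10}  B7 = {1, 6, 9}  B8 = {1, 4, 5}
Tree: B1–B2, B2–B3, B2–B4, B3–B5, B2–B6, B5–B7, B3–B8
Each bag holds 3 vertices, so the decomposition has width 2, which upper-bounds the treewidth. For the lower bound, the 3 vertices {1, 6, 9} are pairwise adjacent, and any tree decomposition puts a clique entirely inside one bag — forcing width ≥ 2. Hence tw(G) = 2 exactly.

2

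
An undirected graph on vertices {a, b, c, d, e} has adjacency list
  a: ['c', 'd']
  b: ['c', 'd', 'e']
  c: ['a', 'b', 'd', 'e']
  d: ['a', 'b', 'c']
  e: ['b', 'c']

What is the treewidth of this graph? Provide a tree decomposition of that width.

The largest bag has 3 vertices, giving width 2; this decomposition certifies tw(G) ≤ 2. Conversely, {a, c, d} is a clique of size 3, and the vertices of any clique must share a bag in every tree decomposition; so some bag has ≥ 3 vertices and tw(G) ≥ 2. Therefore the treewidth is 2.

Treewidth 2.
One such decomposition:
Bags: B1 = {b, c, d}  B2 = {a, c, d}  B3 = {b, c, e}
Tree: B1–B2, B1–B3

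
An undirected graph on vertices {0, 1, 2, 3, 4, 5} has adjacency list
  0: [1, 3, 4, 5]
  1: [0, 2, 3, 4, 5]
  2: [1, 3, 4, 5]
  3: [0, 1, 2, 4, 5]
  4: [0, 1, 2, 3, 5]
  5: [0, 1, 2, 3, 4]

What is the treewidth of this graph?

A width-4 tree decomposition is:
Bags: B1 = {1, 2, 3, 4, 5}  B2 = {0, 1, 3, 4, 5}
Tree: B1–B2
Every bag has size at most 5, so the width is 5 − 1 = 4 and tw(G) ≤ 4. On the other hand G contains the 5-clique {0, 1, 3, 4, 5}. A clique must lie in a single bag of any decomposition, so no decomposition can have width below 4. Hence tw(G) = 4 exactly.

4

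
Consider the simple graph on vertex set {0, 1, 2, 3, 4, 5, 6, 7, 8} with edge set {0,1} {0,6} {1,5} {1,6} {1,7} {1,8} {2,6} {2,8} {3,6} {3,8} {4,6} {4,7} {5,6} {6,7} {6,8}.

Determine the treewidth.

A width-2 tree decomposition is:
Bags: B1 = {1, 6, 8}  B2 = {1, 5, 6}  B3 = {2, 6, 8}  B4 = {1, 6, 7}  B5 = {0, 1, 6}  B6 = {3, 6, 8}  B7 = {4, 6, 7}
Tree: B1–B2, B1–B3, B2–B4, B1–B5, B3–B6, B4–B7
Every bag has size at most 3, so the width is 3 − 1 = 2 and tw(G) ≤ 2. On the other hand G contains the 3-clique {0, 1, 6}. A clique must lie in a single bag of any decomposition, so no decomposition can have width below 2. Hence tw(G) = 2 exactly.

2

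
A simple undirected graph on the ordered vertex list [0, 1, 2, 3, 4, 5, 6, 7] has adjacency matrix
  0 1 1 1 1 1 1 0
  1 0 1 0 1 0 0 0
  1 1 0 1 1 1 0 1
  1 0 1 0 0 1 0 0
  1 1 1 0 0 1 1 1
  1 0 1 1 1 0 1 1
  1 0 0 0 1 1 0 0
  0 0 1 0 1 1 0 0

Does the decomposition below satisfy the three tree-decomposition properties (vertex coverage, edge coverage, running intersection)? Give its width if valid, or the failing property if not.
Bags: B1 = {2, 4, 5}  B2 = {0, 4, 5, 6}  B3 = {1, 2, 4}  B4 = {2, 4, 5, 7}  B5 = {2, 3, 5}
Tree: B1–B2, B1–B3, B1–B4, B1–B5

A tree decomposition must satisfy three properties: every vertex lies in some bag; for every edge, both endpoints lie together in some bag; and for every vertex, the bags containing it form a connected subtree. Here edge (0,2) lies in no bag, so the decomposition is invalid.

No — edge (0,2) lies in no bag.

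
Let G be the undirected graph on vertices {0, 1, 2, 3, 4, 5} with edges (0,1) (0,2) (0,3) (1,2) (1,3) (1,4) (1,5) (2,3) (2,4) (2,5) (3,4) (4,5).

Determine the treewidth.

3

A width-3 tree decomposition is:
Bags: B1 = {1, 2, 3, 4}  B2 = {1, 2, 4, 5}  B3 = {0, 1, 2, 3}
Tree: B1–B2, B1–B3
Every bag has size at most 4, so the width is 4 − 1 = 3 and tw(G) ≤ 3. Conversely, {0, 1, 2, 3} is a clique of size 4, and the vertices of any clique must share a bag in every tree decomposition; so some bag has ≥ 4 vertices and tw(G) ≥ 3. The upper and lower bounds meet at 3, so that is the treewidth.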